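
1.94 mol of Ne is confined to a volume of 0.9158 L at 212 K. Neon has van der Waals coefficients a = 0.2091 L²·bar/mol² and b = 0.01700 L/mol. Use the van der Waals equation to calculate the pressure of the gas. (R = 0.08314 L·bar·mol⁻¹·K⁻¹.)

P = nRT/(V − nb) − a n²/V²
nRT/(V − nb) = (1.94)(0.08314)(212)/(0.9158 − 1.94×0.01700) = 34.194/0.88282 = 38.733 bar
a n²/V² = (0.2091)(1.94)²/(0.9158)² = 0.93833 bar
P = 38.733 − 0.93833 = 37.79 bar

P ≈ 37.79 bar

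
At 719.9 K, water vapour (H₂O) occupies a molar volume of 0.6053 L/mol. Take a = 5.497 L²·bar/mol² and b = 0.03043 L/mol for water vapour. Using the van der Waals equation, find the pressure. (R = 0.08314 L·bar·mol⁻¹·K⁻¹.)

P ≈ 89.11 bar

P = RT/(V_m − b) − a/V_m²
RT/(V_m − b) = (0.08314)(719.9)/(0.6053 − 0.03043) = 59.852/0.57487 = 104.11 bar
a/V_m² = 5.497/(0.6053)² = 15.003 bar
P = 104.11 − 15.003 = 89.11 bar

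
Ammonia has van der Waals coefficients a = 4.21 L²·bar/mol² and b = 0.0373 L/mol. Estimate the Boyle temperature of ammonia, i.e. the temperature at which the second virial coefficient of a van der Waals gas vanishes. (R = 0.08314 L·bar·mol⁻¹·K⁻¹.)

T_B ≈ 1358 K

For a van der Waals gas the second virial coefficient B₂ = b − a/(RT) vanishes at T_B = a/(Rb).
T_B = 4.21/(0.08314×0.0373) = 4.21/0.0031011 = 1358 K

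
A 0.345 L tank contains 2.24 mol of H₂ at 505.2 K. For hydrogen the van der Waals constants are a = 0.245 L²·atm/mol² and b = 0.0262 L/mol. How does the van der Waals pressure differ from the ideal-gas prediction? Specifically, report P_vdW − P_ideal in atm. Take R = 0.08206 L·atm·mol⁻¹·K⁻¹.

ΔP ≈ 44.85 atm

Ideal: P_ideal = nRT/V = (2.24)(0.08206)(505.2)/0.345 = 269.168 atm
vdW: P = nRT/(V − nb) − a n²/V² = 92.8630/0.286312 − 1.22931/0.119025 = 324.342 − 10.3282 = 314.014 atm
ΔP = 314.014 − 269.168 = 44.85 atm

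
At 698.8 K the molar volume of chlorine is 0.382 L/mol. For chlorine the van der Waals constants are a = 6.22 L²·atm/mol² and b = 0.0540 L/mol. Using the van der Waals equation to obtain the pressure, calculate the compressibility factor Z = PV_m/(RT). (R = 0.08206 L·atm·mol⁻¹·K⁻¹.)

P = RT/(V_m − b) − a/V_m² = (0.08206)(698.8)/(0.382 − 0.0540) − 6.22/(0.382)²
  = 57.344/0.32800 − 42.625 = 174.83 − 42.625 = 132.21 atm
Z = PV_m/(RT) = (132.21)(0.382)/((0.08206)(698.8)) = 50.504/57.344 = 0.8807

Z ≈ 0.8807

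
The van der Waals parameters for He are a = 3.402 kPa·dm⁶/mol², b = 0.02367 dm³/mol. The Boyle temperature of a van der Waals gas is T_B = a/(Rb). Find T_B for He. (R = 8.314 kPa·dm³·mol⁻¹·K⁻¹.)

For a van der Waals gas the second virial coefficient B₂ = b − a/(RT) vanishes at T_B = a/(Rb).
T_B = 3.402/(8.314×0.02367) = 3.402/0.19679 = 17.29 K

T_B ≈ 17.29 K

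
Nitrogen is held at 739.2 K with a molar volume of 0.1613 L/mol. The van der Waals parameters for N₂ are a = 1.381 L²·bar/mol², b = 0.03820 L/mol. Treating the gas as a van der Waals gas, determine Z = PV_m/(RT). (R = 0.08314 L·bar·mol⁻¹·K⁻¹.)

Z ≈ 1.171

P = RT/(V_m − b) − a/V_m² = (0.08314)(739.2)/(0.1613 − 0.03820) − 1.381/(0.1613)²
  = 61.457/0.12310 − 53.079 = 499.24 − 53.079 = 446.16 bar
Z = PV_m/(RT) = (446.16)(0.1613)/((0.08314)(739.2)) = 71.966/61.457 = 1.171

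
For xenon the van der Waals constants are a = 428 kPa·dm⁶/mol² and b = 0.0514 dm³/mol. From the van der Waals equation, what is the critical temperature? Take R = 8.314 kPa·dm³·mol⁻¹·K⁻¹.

For a van der Waals gas, T_c = 8a/(27Rb).
T_c = 8×428/(27×8.314×0.0514) = 3424.0/11.538 = 296.8 K

T_c ≈ 296.8 K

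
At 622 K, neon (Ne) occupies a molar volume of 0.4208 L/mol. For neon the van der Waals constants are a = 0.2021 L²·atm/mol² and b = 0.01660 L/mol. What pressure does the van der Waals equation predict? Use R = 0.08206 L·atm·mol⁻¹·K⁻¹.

P = RT/(V_m − b) − a/V_m²
RT/(V_m − b) = (0.08206)(622)/(0.4208 − 0.01660) = 51.041/0.40420 = 126.28 atm
a/V_m² = 0.2021/(0.4208)² = 1.1413 atm
P = 126.28 − 1.1413 = 125.1 atm

P ≈ 125.1 atm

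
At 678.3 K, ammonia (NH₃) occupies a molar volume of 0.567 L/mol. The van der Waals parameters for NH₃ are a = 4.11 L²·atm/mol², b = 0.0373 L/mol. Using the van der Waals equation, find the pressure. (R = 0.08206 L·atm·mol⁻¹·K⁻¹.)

P ≈ 92.30 atm

P = RT/(V_m − b) − a/V_m²
RT/(V_m − b) = (0.08206)(678.3)/(0.567 − 0.0373) = 55.661/0.52970 = 105.08 atm
a/V_m² = 4.11/(0.567)² = 12.784 atm
P = 105.08 − 12.784 = 92.30 atm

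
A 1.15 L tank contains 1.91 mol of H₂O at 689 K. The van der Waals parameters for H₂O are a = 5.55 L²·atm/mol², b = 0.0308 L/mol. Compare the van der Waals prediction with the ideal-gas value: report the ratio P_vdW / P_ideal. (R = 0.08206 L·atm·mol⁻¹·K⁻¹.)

Ideal: P_ideal = nRT/V = (1.91)(0.08206)(689)/1.15 = 93.9045 atm
vdW: P = nRT/(V − nb) − a n²/V² = 107.990/1.09117 − 20.2470/1.32250 = 98.9672 − 15.3096 = 83.6576 atm
Ratio = 83.6576/93.9045 = 0.8909

P_vdW / P_ideal ≈ 0.8909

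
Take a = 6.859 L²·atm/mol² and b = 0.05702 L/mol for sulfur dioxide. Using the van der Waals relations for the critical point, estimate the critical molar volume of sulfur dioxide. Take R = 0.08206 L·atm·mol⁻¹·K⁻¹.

V_m,c ≈ 0.1711 L/mol

For a van der Waals gas, V_m,c = 3b.
V_m,c = 3×0.05702 = 0.1711 L/mol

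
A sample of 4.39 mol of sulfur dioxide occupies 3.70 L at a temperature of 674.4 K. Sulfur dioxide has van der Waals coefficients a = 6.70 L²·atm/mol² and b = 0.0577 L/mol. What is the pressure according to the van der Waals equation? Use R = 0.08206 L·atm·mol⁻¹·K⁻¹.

P ≈ 61.06 atm

P = nRT/(V − nb) − a n²/V²
nRT/(V − nb) = (4.39)(0.08206)(674.4)/(3.70 − 4.39×0.0577) = 242.95/3.4467 = 70.488 atm
a n²/V² = (6.70)(4.39)²/(3.70)² = 9.4319 atm
P = 70.488 − 9.4319 = 61.06 atm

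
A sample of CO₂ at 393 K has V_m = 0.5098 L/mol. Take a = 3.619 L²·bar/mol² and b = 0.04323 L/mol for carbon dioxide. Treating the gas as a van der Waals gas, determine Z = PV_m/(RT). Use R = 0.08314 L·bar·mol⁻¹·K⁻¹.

P = RT/(V_m − b) − a/V_m² = (0.08314)(393)/(0.5098 − 0.04323) − 3.619/(0.5098)²
  = 32.674/0.46657 − 13.925 = 70.030 − 13.925 = 56.105 bar
Z = PV_m/(RT) = (56.105)(0.5098)/((0.08314)(393)) = 28.602/32.674 = 0.8754

Z ≈ 0.8754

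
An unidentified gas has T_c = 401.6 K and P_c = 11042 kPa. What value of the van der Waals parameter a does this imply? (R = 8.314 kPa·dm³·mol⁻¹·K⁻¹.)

From T_c = 8a/(27Rb) and P_c = a/(27b²): a = 27 R² T_c²/(64 P_c).
a = 27×(8.314)²×(401.6)²/(64×11042) = 301003269/706688 = 425.9 kPa·dm⁶/mol²

a ≈ 425.9 kPa·dm⁶/mol²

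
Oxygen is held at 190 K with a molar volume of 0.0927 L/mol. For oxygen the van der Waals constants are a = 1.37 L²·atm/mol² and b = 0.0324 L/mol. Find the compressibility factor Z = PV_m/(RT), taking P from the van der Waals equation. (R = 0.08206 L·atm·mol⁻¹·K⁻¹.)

Z ≈ 0.5894

P = RT/(V_m − b) − a/V_m² = (0.08206)(190)/(0.0927 − 0.0324) − 1.37/(0.0927)²
  = 15.591/0.060300 − 159.43 = 258.56 − 159.43 = 99.13 atm
Z = PV_m/(RT) = (99.13)(0.0927)/((0.08206)(190)) = 9.1894/15.591 = 0.5894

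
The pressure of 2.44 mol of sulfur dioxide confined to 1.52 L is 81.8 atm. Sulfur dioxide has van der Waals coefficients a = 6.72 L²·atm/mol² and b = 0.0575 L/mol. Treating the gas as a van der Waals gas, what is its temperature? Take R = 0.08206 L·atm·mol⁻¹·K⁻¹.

T = (P + a n²/V²)(V − nb)/(nR)
P + a n²/V² = 81.8 + (6.72)(2.44)²/(1.52)² = 99.117 atm
V − nb = 1.52 − (2.44)(0.0575) = 1.3797 L
T = (99.117)(1.3797)/((2.44)(0.08206)) = 683.0 K

T ≈ 683.0 K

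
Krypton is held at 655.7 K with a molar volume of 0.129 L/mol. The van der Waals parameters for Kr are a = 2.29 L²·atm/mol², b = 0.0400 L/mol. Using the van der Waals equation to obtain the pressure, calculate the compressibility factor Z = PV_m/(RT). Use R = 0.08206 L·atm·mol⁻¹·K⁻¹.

Z ≈ 1.120

P = RT/(V_m − b) − a/V_m² = (0.08206)(655.7)/(0.129 − 0.0400) − 2.29/(0.129)²
  = 53.807/0.089000 − 137.61 = 604.57 − 137.61 = 466.96 atm
Z = PV_m/(RT) = (466.96)(0.129)/((0.08206)(655.7)) = 60.238/53.807 = 1.120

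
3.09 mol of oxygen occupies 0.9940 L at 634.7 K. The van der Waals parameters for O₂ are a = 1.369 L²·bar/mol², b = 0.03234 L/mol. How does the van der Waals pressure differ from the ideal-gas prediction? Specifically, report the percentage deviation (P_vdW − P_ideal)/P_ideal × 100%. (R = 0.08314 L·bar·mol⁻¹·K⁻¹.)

3.11 %

Ideal: P_ideal = nRT/V = (3.09)(0.08314)(634.7)/0.9940 = 164.040 bar
vdW: P = nRT/(V − nb) − a n²/V² = 163.056/0.894069 − 13.0713/0.988036 = 182.375 − 13.2296 = 169.145 bar
% deviation = (169.145 − 164.040)/164.040 × 100% = 3.11%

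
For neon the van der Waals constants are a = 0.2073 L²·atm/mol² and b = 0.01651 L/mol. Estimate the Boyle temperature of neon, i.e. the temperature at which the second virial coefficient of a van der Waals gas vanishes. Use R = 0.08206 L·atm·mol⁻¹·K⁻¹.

For a van der Waals gas the second virial coefficient B₂ = b − a/(RT) vanishes at T_B = a/(Rb).
T_B = 0.2073/(0.08206×0.01651) = 0.2073/0.0013548 = 153.0 K

T_B ≈ 153.0 K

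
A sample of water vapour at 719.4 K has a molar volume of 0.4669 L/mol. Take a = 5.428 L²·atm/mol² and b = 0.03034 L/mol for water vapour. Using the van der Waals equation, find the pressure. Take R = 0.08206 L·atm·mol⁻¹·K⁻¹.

P = RT/(V_m − b) − a/V_m²
RT/(V_m − b) = (0.08206)(719.4)/(0.4669 − 0.03034) = 59.034/0.43656 = 135.23 atm
a/V_m² = 5.428/(0.4669)² = 24.900 atm
P = 135.23 − 24.900 = 110.3 atm

P ≈ 110.3 atm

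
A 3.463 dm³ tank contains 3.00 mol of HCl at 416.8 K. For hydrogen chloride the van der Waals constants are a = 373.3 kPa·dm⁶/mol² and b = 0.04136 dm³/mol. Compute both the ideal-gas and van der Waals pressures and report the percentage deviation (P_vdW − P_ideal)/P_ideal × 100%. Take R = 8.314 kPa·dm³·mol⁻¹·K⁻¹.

Ideal: P_ideal = nRT/V = (3.00)(8.314)(416.8)/3.463 = 3001.97 kPa
vdW: P = nRT/(V − nb) − a n²/V² = 10395.8/3.33892 − 3359.70/11.9924 = 3113.52 − 280.152 = 2833.37 kPa
% deviation = (2833.37 − 3001.97)/3001.97 × 100% = -5.62%

-5.62 %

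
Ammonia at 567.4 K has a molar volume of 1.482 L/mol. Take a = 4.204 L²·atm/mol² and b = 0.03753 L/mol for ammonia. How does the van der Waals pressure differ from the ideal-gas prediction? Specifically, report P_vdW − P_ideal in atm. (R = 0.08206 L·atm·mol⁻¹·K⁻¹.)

Ideal: P_ideal = RT/V_m = (0.08206)(567.4)/1.482 = 31.4176 atm
vdW: P = RT/(V_m − b) − a/V_m² = 46.5608/1.44447 − 4.204/2.19632 = 32.2338 − 1.91411 = 30.3197 atm
ΔP = 30.3197 − 31.4176 = -1.098 atm

ΔP ≈ -1.098 atm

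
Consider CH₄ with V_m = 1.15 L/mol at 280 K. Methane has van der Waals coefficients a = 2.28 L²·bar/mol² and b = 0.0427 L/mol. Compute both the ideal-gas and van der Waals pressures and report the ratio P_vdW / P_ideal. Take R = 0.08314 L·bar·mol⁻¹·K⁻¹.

Ideal: P_ideal = RT/V_m = (0.08314)(280)/1.15 = 20.2428 bar
vdW: P = RT/(V_m − b) − a/V_m² = 23.2792/1.10730 − 2.28/1.32250 = 21.0234 − 1.72401 = 19.2994 bar
Ratio = 19.2994/20.2428 = 0.9534

P_vdW / P_ideal ≈ 0.9534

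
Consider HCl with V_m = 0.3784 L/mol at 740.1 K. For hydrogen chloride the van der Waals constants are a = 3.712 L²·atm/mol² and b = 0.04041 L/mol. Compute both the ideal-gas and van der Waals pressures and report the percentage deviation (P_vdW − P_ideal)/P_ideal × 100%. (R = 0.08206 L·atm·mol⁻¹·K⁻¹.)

-4.20 %

Ideal: P_ideal = RT/V_m = (0.08206)(740.1)/0.3784 = 160.498 atm
vdW: P = RT/(V_m − b) − a/V_m² = 60.7326/0.337990 − 3.712/0.143187 = 179.688 − 25.9241 = 153.764 atm
% deviation = (153.764 − 160.498)/160.498 × 100% = -4.20%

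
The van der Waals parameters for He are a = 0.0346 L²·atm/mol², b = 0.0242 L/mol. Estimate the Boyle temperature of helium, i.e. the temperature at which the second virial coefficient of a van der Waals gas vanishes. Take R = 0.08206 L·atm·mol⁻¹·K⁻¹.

For a van der Waals gas the second virial coefficient B₂ = b − a/(RT) vanishes at T_B = a/(Rb).
T_B = 0.0346/(0.08206×0.0242) = 0.0346/0.0019859 = 17.42 K

T_B ≈ 17.42 K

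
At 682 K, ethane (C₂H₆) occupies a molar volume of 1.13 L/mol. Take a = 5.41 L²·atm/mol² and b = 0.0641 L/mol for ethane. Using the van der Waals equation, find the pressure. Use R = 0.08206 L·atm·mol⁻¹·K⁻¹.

P ≈ 48.27 atm

P = RT/(V_m − b) − a/V_m²
RT/(V_m − b) = (0.08206)(682)/(1.13 − 0.0641) = 55.965/1.0659 = 52.505 atm
a/V_m² = 5.41/(1.13)² = 4.2368 atm
P = 52.505 − 4.2368 = 48.27 atm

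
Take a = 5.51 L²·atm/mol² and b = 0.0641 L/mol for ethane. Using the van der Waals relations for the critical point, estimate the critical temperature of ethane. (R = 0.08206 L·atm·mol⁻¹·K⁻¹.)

T_c ≈ 310.4 K

For a van der Waals gas, T_c = 8a/(27Rb).
T_c = 8×5.51/(27×0.08206×0.0641) = 44.080/0.14202 = 310.4 K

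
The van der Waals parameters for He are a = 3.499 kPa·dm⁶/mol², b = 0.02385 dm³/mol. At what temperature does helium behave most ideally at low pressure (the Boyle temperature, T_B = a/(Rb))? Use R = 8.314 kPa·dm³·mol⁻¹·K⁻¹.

T_B ≈ 17.65 K

For a van der Waals gas the second virial coefficient B₂ = b − a/(RT) vanishes at T_B = a/(Rb).
T_B = 3.499/(8.314×0.02385) = 3.499/0.19829 = 17.65 K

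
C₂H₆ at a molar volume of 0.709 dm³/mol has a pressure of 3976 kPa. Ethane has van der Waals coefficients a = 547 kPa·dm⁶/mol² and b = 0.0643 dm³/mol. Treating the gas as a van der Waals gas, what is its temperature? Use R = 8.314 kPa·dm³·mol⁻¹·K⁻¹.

T = (P + a/V_m²)(V_m − b)/R
P + a/V_m² = 3976 + 547/(0.709)² = 5064.2 kPa
V_m − b = 0.709 − 0.0643 = 0.64470 dm³/mol
T = (5064.2)(0.64470)/8.314 = 392.7 K

T ≈ 392.7 K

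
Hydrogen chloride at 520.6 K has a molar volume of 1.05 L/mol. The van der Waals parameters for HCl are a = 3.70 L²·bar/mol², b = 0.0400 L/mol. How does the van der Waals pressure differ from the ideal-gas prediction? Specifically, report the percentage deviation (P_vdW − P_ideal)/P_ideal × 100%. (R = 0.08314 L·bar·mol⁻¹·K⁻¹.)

-4.18 %

Ideal: P_ideal = RT/V_m = (0.08314)(520.6)/1.05 = 41.2216 bar
vdW: P = RT/(V_m − b) − a/V_m² = 43.2827/1.01000 − 3.70/1.10250 = 42.8542 − 3.35601 = 39.4982 bar
% deviation = (39.4982 − 41.2216)/41.2216 × 100% = -4.18%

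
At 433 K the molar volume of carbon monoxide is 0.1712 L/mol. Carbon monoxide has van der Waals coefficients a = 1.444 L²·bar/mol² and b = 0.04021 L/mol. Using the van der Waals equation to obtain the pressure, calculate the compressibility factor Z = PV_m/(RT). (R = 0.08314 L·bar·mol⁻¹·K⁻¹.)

P = RT/(V_m − b) − a/V_m² = (0.08314)(433)/(0.1712 − 0.04021) − 1.444/(0.1712)²
  = 36.000/0.13099 − 49.267 = 274.83 − 49.267 = 225.56 bar
Z = PV_m/(RT) = (225.56)(0.1712)/((0.08314)(433)) = 38.616/36.000 = 1.073

Z ≈ 1.073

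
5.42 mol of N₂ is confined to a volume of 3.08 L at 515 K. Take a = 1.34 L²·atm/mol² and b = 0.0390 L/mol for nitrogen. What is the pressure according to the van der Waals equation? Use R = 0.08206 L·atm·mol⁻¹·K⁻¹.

P ≈ 75.70 atm

P = nRT/(V − nb) − a n²/V²
nRT/(V − nb) = (5.42)(0.08206)(515)/(3.08 − 5.42×0.0390) = 229.05/2.8686 = 79.847 atm
a n²/V² = (1.34)(5.42)²/(3.08)² = 4.1496 atm
P = 79.847 − 4.1496 = 75.70 atm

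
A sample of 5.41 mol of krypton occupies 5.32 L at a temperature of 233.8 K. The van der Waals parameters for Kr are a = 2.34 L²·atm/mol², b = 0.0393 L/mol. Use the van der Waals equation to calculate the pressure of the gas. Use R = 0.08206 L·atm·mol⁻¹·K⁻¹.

P = nRT/(V − nb) − a n²/V²
nRT/(V − nb) = (5.41)(0.08206)(233.8)/(5.32 − 5.41×0.0393) = 103.79/5.1074 = 20.321 atm
a n²/V² = (2.34)(5.41)²/(5.32)² = 2.4198 atm
P = 20.321 − 2.4198 = 17.90 atm

P ≈ 17.90 atm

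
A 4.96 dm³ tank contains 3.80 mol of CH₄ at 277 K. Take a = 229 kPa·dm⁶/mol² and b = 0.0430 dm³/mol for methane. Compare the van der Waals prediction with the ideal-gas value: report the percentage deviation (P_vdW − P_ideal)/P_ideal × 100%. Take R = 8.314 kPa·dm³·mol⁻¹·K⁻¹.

-4.21 %

Ideal: P_ideal = nRT/V = (3.80)(8.314)(277)/4.96 = 1764.38 kPa
vdW: P = nRT/(V − nb) − a n²/V² = 8751.32/4.79660 − 3306.76/24.6016 = 1824.48 − 134.412 = 1690.07 kPa
% deviation = (1690.07 − 1764.38)/1764.38 × 100% = -4.21%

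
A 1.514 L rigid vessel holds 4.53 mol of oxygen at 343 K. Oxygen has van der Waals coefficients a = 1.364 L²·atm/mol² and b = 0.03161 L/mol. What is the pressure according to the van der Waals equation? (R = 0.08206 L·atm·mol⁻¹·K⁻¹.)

P = nRT/(V − nb) − a n²/V²
nRT/(V − nb) = (4.53)(0.08206)(343)/(1.514 − 4.53×0.03161) = 127.50/1.3708 = 93.011 atm
a n²/V² = (1.364)(4.53)²/(1.514)² = 12.211 atm
P = 93.011 − 12.211 = 80.80 atm

P ≈ 80.80 atm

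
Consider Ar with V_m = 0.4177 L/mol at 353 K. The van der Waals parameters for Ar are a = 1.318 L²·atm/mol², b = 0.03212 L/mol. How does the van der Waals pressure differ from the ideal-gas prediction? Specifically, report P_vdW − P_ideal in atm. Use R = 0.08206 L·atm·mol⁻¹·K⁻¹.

ΔP ≈ -1.777 atm

Ideal: P_ideal = RT/V_m = (0.08206)(353)/0.4177 = 69.3492 atm
vdW: P = RT/(V_m − b) − a/V_m² = 28.9672/0.385580 − 1.318/0.174473 = 75.1263 − 7.55418 = 67.5721 atm
ΔP = 67.5721 − 69.3492 = -1.777 atm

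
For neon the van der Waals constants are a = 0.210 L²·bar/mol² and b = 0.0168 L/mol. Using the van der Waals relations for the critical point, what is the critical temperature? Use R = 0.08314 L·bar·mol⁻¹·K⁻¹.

For a van der Waals gas, T_c = 8a/(27Rb).
T_c = 8×0.210/(27×0.08314×0.0168) = 1.6800/0.037712 = 44.55 K

T_c ≈ 44.55 K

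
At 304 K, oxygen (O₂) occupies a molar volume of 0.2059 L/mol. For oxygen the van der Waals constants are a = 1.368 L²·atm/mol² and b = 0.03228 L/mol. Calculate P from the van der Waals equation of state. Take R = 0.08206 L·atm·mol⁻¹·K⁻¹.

P ≈ 111.4 atm

P = RT/(V_m − b) − a/V_m²
RT/(V_m − b) = (0.08206)(304)/(0.2059 − 0.03228) = 24.946/0.17362 = 143.68 atm
a/V_m² = 1.368/(0.2059)² = 32.268 atm
P = 143.68 − 32.268 = 111.4 atm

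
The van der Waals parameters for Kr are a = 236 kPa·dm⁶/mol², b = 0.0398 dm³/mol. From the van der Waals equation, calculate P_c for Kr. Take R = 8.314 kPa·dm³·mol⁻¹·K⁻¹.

For a van der Waals gas, P_c = a/(27b²).
P_c = 236/(27×(0.0398)²) = 236/0.042769 = 5518 kPa

P_c ≈ 5518 kPa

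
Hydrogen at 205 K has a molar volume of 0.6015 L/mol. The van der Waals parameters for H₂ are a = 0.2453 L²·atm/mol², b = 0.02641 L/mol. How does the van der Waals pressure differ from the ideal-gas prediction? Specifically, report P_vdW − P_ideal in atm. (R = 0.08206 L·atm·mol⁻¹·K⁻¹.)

Ideal: P_ideal = RT/V_m = (0.08206)(205)/0.6015 = 27.9672 atm
vdW: P = RT/(V_m − b) − a/V_m² = 16.8223/0.575090 − 0.2453/0.361802 = 29.2516 − 0.677995 = 28.5736 atm
ΔP = 28.5736 − 27.9672 = 0.606 atm

ΔP ≈ 0.606 atm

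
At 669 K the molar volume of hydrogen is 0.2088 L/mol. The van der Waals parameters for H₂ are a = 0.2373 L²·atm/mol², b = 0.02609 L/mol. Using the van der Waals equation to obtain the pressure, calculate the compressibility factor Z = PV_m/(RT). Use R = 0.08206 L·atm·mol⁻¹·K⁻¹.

P = RT/(V_m − b) − a/V_m² = (0.08206)(669)/(0.2088 − 0.02609) − 0.2373/(0.2088)²
  = 54.898/0.18271 − 5.4430 = 300.47 − 5.4430 = 295.03 atm
Z = PV_m/(RT) = (295.03)(0.2088)/((0.08206)(669)) = 61.602/54.898 = 1.122

Z ≈ 1.122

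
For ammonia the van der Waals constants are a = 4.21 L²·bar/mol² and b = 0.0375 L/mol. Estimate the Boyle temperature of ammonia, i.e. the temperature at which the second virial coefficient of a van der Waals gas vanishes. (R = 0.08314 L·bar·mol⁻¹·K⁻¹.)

T_B ≈ 1350 K

For a van der Waals gas the second virial coefficient B₂ = b − a/(RT) vanishes at T_B = a/(Rb).
T_B = 4.21/(0.08314×0.0375) = 4.21/0.0031178 = 1350 K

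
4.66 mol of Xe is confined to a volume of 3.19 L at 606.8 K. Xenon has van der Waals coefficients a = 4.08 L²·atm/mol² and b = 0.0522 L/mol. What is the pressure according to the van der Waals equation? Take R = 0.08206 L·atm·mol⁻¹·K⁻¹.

P ≈ 70.04 atm

P = nRT/(V − nb) − a n²/V²
nRT/(V − nb) = (4.66)(0.08206)(606.8)/(3.19 − 4.66×0.0522) = 232.04/2.9467 = 78.746 atm
a n²/V² = (4.08)(4.66)²/(3.19)² = 8.7066 atm
P = 78.746 − 8.7066 = 70.04 atm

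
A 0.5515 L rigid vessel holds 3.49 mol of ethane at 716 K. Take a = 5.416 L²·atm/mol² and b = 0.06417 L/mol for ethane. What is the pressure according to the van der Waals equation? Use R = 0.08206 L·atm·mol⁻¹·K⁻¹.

P ≈ 409.1 atm

P = nRT/(V − nb) − a n²/V²
nRT/(V − nb) = (3.49)(0.08206)(716)/(0.5515 − 3.49×0.06417) = 205.05/0.32755 = 626.01 atm
a n²/V² = (5.416)(3.49)²/(0.5515)² = 216.89 atm
P = 626.01 − 216.89 = 409.1 atm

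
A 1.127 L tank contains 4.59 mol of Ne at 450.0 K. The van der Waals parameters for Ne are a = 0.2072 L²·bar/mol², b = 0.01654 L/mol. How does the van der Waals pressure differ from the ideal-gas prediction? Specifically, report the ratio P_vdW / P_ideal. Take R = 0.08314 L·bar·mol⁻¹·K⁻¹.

P_vdW / P_ideal ≈ 1.050

Ideal: P_ideal = nRT/V = (4.59)(0.08314)(450.0)/1.127 = 152.374 bar
vdW: P = nRT/(V − nb) − a n²/V² = 171.726/1.05108 − 4.36531/1.27013 = 163.381 − 3.43690 = 159.944 bar
Ratio = 159.944/152.374 = 1.050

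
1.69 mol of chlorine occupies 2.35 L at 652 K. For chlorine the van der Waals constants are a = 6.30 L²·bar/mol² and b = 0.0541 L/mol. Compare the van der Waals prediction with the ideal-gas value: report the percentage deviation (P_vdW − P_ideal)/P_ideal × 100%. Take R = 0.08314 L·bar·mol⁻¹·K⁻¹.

-4.31 %

Ideal: P_ideal = nRT/V = (1.69)(0.08314)(652)/2.35 = 38.9831 bar
vdW: P = nRT/(V − nb) − a n²/V² = 91.6103/2.25857 − 17.9934/5.52250 = 40.5612 − 3.25820 = 37.3030 bar
% deviation = (37.3030 − 38.9831)/38.9831 × 100% = -4.31%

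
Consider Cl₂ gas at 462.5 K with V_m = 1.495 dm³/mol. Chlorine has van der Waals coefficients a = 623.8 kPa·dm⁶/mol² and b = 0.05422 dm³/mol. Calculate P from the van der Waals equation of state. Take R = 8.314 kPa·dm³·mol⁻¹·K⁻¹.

P ≈ 2390 kPa

P = RT/(V_m − b) − a/V_m²
RT/(V_m − b) = (8.314)(462.5)/(1.495 − 0.05422) = 3845.2/1.4408 = 2668.8 kPa
a/V_m² = 623.8/(1.495)² = 279.10 kPa
P = 2668.8 − 279.10 = 2390 kPa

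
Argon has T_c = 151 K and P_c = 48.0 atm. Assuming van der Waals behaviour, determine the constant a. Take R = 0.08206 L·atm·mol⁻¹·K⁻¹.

a ≈ 1.349 L²·atm/mol²

From T_c = 8a/(27Rb) and P_c = a/(27b²): a = 27 R² T_c²/(64 P_c).
a = 27×(0.08206)²×(151)²/(64×48.0) = 4145.5/3072.0 = 1.349 L²·atm/mol²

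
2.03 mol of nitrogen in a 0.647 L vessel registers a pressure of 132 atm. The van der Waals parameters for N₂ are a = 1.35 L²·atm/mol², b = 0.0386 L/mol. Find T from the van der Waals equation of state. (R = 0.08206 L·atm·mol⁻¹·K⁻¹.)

T = (P + a n²/V²)(V − nb)/(nR)
P + a n²/V² = 132 + (1.35)(2.03)²/(0.647)² = 145.29 atm
V − nb = 0.647 − (2.03)(0.0386) = 0.56864 L
T = (145.29)(0.56864)/((2.03)(0.08206)) = 496.0 K

T ≈ 496.0 K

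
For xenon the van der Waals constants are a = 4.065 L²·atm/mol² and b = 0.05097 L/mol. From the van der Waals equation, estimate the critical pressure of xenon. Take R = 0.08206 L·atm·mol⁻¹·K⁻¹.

For a van der Waals gas, P_c = a/(27b²).
P_c = 4.065/(27×(0.05097)²) = 4.065/0.070144 = 57.95 atm

P_c ≈ 57.95 atm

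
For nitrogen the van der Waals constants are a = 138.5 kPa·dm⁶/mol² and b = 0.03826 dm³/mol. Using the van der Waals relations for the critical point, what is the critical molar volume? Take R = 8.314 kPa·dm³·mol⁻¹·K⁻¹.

V_m,c ≈ 0.1148 dm³/mol

For a van der Waals gas, V_m,c = 3b.
V_m,c = 3×0.03826 = 0.1148 dm³/mol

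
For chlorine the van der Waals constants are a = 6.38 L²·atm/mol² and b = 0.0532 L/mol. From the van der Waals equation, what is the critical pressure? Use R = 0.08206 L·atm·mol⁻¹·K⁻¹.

For a van der Waals gas, P_c = a/(27b²).
P_c = 6.38/(27×(0.0532)²) = 6.38/0.076416 = 83.49 atm

P_c ≈ 83.49 atm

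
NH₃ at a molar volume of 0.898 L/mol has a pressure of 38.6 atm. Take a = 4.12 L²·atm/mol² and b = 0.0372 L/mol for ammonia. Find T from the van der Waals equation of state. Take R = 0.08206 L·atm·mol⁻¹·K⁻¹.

T ≈ 458.5 K

T = (P + a/V_m²)(V_m − b)/R
P + a/V_m² = 38.6 + 4.12/(0.898)² = 43.709 atm
V_m − b = 0.898 − 0.0372 = 0.86080 L/mol
T = (43.709)(0.86080)/0.08206 = 458.5 K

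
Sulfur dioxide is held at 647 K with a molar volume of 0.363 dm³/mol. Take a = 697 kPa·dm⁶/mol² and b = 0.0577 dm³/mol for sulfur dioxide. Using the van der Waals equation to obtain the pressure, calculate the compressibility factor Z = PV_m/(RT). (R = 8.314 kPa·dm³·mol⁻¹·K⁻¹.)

P = RT/(V_m − b) − a/V_m² = (8.314)(647)/(0.363 − 0.0577) − 697/(0.363)²
  = 5379.2/0.30530 − 5289.6 = 17619 − 5289.6 = 12329 kPa
Z = PV_m/(RT) = (12329)(0.363)/((8.314)(647)) = 4475.4/5379.2 = 0.8320

Z ≈ 0.8320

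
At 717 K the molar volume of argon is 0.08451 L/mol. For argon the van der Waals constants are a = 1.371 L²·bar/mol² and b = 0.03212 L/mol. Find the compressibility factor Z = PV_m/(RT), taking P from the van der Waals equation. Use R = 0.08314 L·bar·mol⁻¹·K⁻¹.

P = RT/(V_m − b) − a/V_m² = (0.08314)(717)/(0.08451 − 0.03212) − 1.371/(0.08451)²
  = 59.611/0.052390 − 191.96 = 1137.8 − 191.96 = 945.8 bar
Z = PV_m/(RT) = (945.8)(0.08451)/((0.08314)(717)) = 79.930/59.611 = 1.341

Z ≈ 1.341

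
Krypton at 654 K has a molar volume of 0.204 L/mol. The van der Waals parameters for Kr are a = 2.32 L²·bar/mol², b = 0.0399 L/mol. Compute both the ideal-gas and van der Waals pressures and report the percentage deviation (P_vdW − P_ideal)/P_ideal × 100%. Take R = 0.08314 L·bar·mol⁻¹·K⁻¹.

Ideal: P_ideal = RT/V_m = (0.08314)(654)/0.204 = 266.537 bar
vdW: P = RT/(V_m − b) − a/V_m² = 54.3736/0.164100 − 2.32/0.0416160 = 331.344 − 55.7478 = 275.596 bar
% deviation = (275.596 − 266.537)/266.537 × 100% = 3.40%

3.40 %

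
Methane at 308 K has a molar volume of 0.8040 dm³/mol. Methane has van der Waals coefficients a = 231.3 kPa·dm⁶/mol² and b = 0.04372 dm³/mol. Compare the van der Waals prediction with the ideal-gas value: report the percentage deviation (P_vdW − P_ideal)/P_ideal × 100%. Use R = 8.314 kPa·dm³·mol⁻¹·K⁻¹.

Ideal: P_ideal = RT/V_m = (8.314)(308)/0.8040 = 3184.97 kPa
vdW: P = RT/(V_m − b) − a/V_m² = 2560.71/0.760280 − 231.3/0.646416 = 3368.11 − 357.819 = 3010.29 kPa
% deviation = (3010.29 − 3184.97)/3184.97 × 100% = -5.48%

-5.48 %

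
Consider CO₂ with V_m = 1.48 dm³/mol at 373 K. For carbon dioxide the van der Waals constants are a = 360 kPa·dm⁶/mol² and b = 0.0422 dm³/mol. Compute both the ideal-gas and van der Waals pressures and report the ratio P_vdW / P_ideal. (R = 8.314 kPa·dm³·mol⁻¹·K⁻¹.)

Ideal: P_ideal = RT/V_m = (8.314)(373)/1.48 = 2095.35 kPa
vdW: P = RT/(V_m − b) − a/V_m² = 3101.12/1.43780 − 360/2.19040 = 2156.85 − 164.354 = 1992.50 kPa
Ratio = 1992.50/2095.35 = 0.9509

P_vdW / P_ideal ≈ 0.9509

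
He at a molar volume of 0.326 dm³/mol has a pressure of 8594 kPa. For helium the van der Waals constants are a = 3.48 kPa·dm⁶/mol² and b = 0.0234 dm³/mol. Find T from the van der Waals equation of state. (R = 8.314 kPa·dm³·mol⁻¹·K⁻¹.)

T ≈ 314.0 K

T = (P + a/V_m²)(V_m − b)/R
P + a/V_m² = 8594 + 3.48/(0.326)² = 8626.7 kPa
V_m − b = 0.326 − 0.0234 = 0.30260 dm³/mol
T = (8626.7)(0.30260)/8.314 = 314.0 K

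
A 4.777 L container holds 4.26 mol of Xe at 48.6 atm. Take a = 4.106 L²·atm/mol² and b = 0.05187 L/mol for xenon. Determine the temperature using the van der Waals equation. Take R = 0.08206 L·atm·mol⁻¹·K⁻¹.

T = (P + a n²/V²)(V − nb)/(nR)
P + a n²/V² = 48.6 + (4.106)(4.26)²/(4.777)² = 51.865 atm
V − nb = 4.777 − (4.26)(0.05187) = 4.5560 L
T = (51.865)(4.5560)/((4.26)(0.08206)) = 676.0 K

T ≈ 676.0 K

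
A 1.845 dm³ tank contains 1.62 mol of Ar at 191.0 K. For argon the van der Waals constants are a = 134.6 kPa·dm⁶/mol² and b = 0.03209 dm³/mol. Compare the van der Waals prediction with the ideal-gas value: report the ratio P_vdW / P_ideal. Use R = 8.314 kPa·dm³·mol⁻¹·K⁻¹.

P_vdW / P_ideal ≈ 0.9546

Ideal: P_ideal = nRT/V = (1.62)(8.314)(191.0)/1.845 = 1394.32 kPa
vdW: P = nRT/(V − nb) − a n²/V² = 2572.52/1.79301 − 353.244/3.40403 = 1434.75 − 103.772 = 1330.98 kPa
Ratio = 1330.98/1394.32 = 0.9546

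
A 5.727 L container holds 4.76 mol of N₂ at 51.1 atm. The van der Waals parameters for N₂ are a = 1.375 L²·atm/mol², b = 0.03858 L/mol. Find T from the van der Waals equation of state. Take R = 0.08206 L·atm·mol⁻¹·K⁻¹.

T ≈ 738.7 K

T = (P + a n²/V²)(V − nb)/(nR)
P + a n²/V² = 51.1 + (1.375)(4.76)²/(5.727)² = 52.050 atm
V − nb = 5.727 − (4.76)(0.03858) = 5.5434 L
T = (52.050)(5.5434)/((4.76)(0.08206)) = 738.7 K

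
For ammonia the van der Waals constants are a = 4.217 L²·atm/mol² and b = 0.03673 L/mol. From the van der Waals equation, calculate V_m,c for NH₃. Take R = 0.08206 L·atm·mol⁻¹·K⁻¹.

For a van der Waals gas, V_m,c = 3b.
V_m,c = 3×0.03673 = 0.1102 L/mol

V_m,c ≈ 0.1102 L/mol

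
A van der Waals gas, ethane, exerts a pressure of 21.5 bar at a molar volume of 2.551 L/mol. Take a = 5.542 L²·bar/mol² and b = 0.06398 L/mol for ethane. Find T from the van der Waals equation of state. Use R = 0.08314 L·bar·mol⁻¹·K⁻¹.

T = (P + a/V_m²)(V_m − b)/R
P + a/V_m² = 21.5 + 5.542/(2.551)² = 22.352 bar
V_m − b = 2.551 − 0.06398 = 2.4870 L/mol
T = (22.352)(2.4870)/0.08314 = 668.6 K

T ≈ 668.6 K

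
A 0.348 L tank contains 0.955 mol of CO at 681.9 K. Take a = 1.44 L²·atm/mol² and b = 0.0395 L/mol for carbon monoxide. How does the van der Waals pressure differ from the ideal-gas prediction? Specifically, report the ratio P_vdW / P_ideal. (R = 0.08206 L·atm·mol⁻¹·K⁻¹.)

P_vdW / P_ideal ≈ 1.051

Ideal: P_ideal = nRT/V = (0.955)(0.08206)(681.9)/0.348 = 153.559 atm
vdW: P = nRT/(V − nb) − a n²/V² = 53.4387/0.310278 − 1.31332/0.121104 = 172.228 − 10.8446 = 161.383 atm
Ratio = 161.383/153.559 = 1.051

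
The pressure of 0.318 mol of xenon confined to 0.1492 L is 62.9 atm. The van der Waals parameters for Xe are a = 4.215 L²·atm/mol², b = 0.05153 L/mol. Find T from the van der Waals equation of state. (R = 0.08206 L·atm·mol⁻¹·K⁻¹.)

T ≈ 417.6 K

T = (P + a n²/V²)(V − nb)/(nR)
P + a n²/V² = 62.9 + (4.215)(0.318)²/(0.1492)² = 82.048 atm
V − nb = 0.1492 − (0.318)(0.05153) = 0.13281 L
T = (82.048)(0.13281)/((0.318)(0.08206)) = 417.6 K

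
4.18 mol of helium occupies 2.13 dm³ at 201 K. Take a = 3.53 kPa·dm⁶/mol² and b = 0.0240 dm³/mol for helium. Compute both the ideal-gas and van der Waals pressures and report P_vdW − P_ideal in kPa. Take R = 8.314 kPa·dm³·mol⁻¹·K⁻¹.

ΔP ≈ 148.5 kPa

Ideal: P_ideal = nRT/V = (4.18)(8.314)(201)/2.13 = 3279.46 kPa
vdW: P = nRT/(V − nb) − a n²/V² = 6985.26/2.02968 − 61.6776/4.53690 = 3441.56 − 13.5947 = 3427.97 kPa
ΔP = 3427.97 − 3279.46 = 148.5 kPa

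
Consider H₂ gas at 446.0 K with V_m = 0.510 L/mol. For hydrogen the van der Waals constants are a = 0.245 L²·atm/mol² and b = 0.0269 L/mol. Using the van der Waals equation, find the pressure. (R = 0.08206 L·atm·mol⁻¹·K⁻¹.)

P = RT/(V_m − b) − a/V_m²
RT/(V_m − b) = (0.08206)(446.0)/(0.510 − 0.0269) = 36.599/0.48310 = 75.759 atm
a/V_m² = 0.245/(0.510)² = 0.94195 atm
P = 75.759 − 0.94195 = 74.82 atm

P ≈ 74.82 atm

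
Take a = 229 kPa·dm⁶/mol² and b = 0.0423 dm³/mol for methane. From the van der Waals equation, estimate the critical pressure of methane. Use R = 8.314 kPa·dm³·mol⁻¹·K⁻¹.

For a van der Waals gas, P_c = a/(27b²).
P_c = 229/(27×(0.0423)²) = 229/0.048311 = 4740 kPa

P_c ≈ 4740 kPa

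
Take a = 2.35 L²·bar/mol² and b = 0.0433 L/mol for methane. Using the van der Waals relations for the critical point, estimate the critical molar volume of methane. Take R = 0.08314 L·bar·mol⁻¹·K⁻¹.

V_m,c ≈ 0.1299 L/mol

For a van der Waals gas, V_m,c = 3b.
V_m,c = 3×0.0433 = 0.1299 L/mol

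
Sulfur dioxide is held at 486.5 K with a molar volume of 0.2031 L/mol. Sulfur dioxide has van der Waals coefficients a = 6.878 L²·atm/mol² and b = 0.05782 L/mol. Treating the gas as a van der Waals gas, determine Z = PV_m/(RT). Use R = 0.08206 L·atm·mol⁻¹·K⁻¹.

Z ≈ 0.5497

P = RT/(V_m − b) − a/V_m² = (0.08206)(486.5)/(0.2031 − 0.05782) − 6.878/(0.2031)²
  = 39.922/0.14528 − 166.74 = 274.79 − 166.74 = 108.05 atm
Z = PV_m/(RT) = (108.05)(0.2031)/((0.08206)(486.5)) = 21.945/39.922 = 0.5497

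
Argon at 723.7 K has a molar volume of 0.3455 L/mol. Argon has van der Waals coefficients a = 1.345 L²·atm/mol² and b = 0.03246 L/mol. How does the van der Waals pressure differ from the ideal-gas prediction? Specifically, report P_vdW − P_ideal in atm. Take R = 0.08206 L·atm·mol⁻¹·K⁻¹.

Ideal: P_ideal = RT/V_m = (0.08206)(723.7)/0.3455 = 171.887 atm
vdW: P = RT/(V_m − b) − a/V_m² = 59.3868/0.313040 − 1.345/0.119370 = 189.710 − 11.2675 = 178.443 atm
ΔP = 178.443 − 171.887 = 6.56 atm

ΔP ≈ 6.56 atm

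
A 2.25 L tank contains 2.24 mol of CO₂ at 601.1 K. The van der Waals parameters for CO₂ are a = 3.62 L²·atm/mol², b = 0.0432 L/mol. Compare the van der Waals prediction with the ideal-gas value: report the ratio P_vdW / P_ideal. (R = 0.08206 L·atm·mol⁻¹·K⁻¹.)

P_vdW / P_ideal ≈ 0.9719

Ideal: P_ideal = nRT/V = (2.24)(0.08206)(601.1)/2.25 = 49.1070 atm
vdW: P = nRT/(V − nb) − a n²/V² = 110.491/2.15323 − 18.1637/5.06250 = 51.3141 − 3.58789 = 47.7262 atm
Ratio = 47.7262/49.1070 = 0.9719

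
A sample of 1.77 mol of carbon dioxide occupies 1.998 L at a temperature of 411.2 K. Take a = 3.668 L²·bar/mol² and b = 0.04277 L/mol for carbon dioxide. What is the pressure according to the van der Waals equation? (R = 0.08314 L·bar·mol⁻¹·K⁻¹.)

P ≈ 28.60 bar

P = nRT/(V − nb) − a n²/V²
nRT/(V − nb) = (1.77)(0.08314)(411.2)/(1.998 − 1.77×0.04277) = 60.511/1.9223 = 31.478 bar
a n²/V² = (3.668)(1.77)²/(1.998)² = 2.8786 bar
P = 31.478 − 2.8786 = 28.60 bar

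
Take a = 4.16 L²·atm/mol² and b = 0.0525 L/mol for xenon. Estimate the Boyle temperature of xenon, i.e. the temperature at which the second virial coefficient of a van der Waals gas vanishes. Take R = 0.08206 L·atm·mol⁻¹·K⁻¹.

T_B ≈ 965.6 K

For a van der Waals gas the second virial coefficient B₂ = b − a/(RT) vanishes at T_B = a/(Rb).
T_B = 4.16/(0.08206×0.0525) = 4.16/0.0043082 = 965.6 K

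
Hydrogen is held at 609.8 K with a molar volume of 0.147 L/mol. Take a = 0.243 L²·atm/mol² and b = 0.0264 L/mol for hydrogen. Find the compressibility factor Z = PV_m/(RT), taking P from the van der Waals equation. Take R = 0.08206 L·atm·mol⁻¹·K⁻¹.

Z ≈ 1.186

P = RT/(V_m − b) − a/V_m² = (0.08206)(609.8)/(0.147 − 0.0264) − 0.243/(0.147)²
  = 50.040/0.12060 − 11.245 = 414.93 − 11.245 = 403.69 atm
Z = PV_m/(RT) = (403.69)(0.147)/((0.08206)(609.8)) = 59.342/50.040 = 1.186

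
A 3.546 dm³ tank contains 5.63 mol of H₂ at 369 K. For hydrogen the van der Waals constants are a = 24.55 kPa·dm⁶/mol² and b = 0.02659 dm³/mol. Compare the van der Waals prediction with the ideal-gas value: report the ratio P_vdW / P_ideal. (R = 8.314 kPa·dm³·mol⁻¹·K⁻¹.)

P_vdW / P_ideal ≈ 1.031

Ideal: P_ideal = nRT/V = (5.63)(8.314)(369)/3.546 = 4870.86 kPa
vdW: P = nRT/(V − nb) − a n²/V² = 17272.1/3.39630 − 778.159/12.5741 = 5085.56 − 61.8859 = 5023.67 kPa
Ratio = 5023.67/4870.86 = 1.031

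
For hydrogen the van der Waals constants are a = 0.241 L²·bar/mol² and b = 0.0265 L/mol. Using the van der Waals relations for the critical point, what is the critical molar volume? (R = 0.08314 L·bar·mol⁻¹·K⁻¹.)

For a van der Waals gas, V_m,c = 3b.
V_m,c = 3×0.0265 = 0.07950 L/mol

V_m,c ≈ 0.07950 L/mol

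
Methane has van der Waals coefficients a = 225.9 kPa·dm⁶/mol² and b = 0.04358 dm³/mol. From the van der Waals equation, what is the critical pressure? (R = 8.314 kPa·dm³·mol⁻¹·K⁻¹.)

For a van der Waals gas, P_c = a/(27b²).
P_c = 225.9/(27×(0.04358)²) = 225.9/0.051279 = 4405 kPa

P_c ≈ 4405 kPa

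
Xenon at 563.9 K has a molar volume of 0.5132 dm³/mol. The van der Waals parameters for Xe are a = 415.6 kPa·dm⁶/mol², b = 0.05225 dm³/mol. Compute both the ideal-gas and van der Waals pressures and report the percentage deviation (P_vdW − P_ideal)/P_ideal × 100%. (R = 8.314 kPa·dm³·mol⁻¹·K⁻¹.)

-5.94 %

Ideal: P_ideal = RT/V_m = (8.314)(563.9)/0.5132 = 9135.36 kPa
vdW: P = RT/(V_m − b) − a/V_m² = 4688.26/0.460950 − 415.6/0.263374 = 10170.9 − 1577.98 = 8592.9 kPa
% deviation = (8592.9 − 9135.36)/9135.36 × 100% = -5.94%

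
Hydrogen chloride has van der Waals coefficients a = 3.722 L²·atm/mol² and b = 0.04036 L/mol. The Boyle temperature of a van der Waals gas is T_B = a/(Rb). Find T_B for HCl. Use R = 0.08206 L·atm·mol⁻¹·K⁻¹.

For a van der Waals gas the second virial coefficient B₂ = b − a/(RT) vanishes at T_B = a/(Rb).
T_B = 3.722/(0.08206×0.04036) = 3.722/0.0033119 = 1124 K

T_B ≈ 1124 K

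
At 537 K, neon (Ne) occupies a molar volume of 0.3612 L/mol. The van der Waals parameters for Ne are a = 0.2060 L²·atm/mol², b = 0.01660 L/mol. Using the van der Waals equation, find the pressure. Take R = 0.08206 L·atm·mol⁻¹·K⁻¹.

P = RT/(V_m − b) − a/V_m²
RT/(V_m − b) = (0.08206)(537)/(0.3612 − 0.01660) = 44.066/0.34460 = 127.88 atm
a/V_m² = 0.2060/(0.3612)² = 1.5790 atm
P = 127.88 − 1.5790 = 126.3 atm

P ≈ 126.3 atm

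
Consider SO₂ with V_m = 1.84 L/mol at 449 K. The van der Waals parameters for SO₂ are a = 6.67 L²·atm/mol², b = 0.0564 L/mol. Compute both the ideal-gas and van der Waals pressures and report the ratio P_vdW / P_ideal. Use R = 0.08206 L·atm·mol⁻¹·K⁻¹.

Ideal: P_ideal = RT/V_m = (0.08206)(449)/1.84 = 20.0244 atm
vdW: P = RT/(V_m − b) − a/V_m² = 36.8449/1.78360 − 6.67/3.38560 = 20.6576 − 1.97011 = 18.6875 atm
Ratio = 18.6875/20.0244 = 0.9332

P_vdW / P_ideal ≈ 0.9332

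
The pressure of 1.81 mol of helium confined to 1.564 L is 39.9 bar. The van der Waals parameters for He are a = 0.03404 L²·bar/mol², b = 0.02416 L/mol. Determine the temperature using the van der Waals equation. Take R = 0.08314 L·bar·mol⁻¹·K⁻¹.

T = (P + a n²/V²)(V − nb)/(nR)
P + a n²/V² = 39.9 + (0.03404)(1.81)²/(1.564)² = 39.946 bar
V − nb = 1.564 − (1.81)(0.02416) = 1.5203 L
T = (39.946)(1.5203)/((1.81)(0.08314)) = 403.6 K

T ≈ 403.6 K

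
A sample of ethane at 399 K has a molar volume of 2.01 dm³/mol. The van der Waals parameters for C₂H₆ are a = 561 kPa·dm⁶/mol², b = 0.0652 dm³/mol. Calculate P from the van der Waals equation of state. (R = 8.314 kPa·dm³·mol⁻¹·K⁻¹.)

P ≈ 1567 kPa

P = RT/(V_m − b) − a/V_m²
RT/(V_m − b) = (8.314)(399)/(2.01 − 0.0652) = 3317.3/1.9448 = 1705.7 kPa
a/V_m² = 561/(2.01)² = 138.86 kPa
P = 1705.7 − 138.86 = 1567 kPa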